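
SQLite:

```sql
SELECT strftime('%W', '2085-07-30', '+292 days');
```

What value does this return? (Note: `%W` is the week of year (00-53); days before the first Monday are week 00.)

First apply '+292 days': 2085-07-30 → 2086-05-18.
2086-05-18 is a Saturday. SQLite's %W counts Mondays since the year started; the result is 19.

19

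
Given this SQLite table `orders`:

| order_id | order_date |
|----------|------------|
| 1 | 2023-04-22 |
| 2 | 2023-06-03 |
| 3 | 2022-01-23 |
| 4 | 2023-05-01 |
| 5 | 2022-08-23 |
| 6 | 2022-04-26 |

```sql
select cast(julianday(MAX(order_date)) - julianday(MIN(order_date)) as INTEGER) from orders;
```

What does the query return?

MIN = 2022-01-23, MAX = 2023-06-03.
8 days remain in January 2022 after the 23rd (31 − 23).
Full months from February 2022 through May 2023 contribute their day counts.
Then 3 days into June 2023.
Total: 8 + 28 + 31 + 30 + 31 + 30 + 31 + 31 + 30 + 31 + 30 + 31 + 31 + 28 + 31 + 30 + 31 + 3 = 496.

496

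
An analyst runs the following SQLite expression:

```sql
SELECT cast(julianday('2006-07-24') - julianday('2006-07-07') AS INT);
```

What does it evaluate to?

17

Both dates are in July 2006: 24 − 7 = 17.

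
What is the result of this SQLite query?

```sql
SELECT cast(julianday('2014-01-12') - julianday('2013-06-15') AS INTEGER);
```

211

15 days remain in June 2013 after the 15th (30 − 15).
Full months from July 2013 through December 2013 contribute their day counts.
Then 12 days into January 2014.
Total: 15 + 31 + 31 + 30 + 31 + 30 + 31 + 12 = 211.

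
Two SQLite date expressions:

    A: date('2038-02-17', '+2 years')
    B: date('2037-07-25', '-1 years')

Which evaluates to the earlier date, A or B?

A = 2040-02-17.
B = 2036-07-25.
B is earlier.

B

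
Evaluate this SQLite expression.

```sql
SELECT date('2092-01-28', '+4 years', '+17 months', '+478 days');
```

2098-10-19

Adding +4 years to 2092-01-28 gives 2096-01-28.
Adding +17 months to 2096-01-28 gives 2097-06-28.
Applying '+478 days' to 2097-06-28: counting 478 days forward gives 2098-10-19.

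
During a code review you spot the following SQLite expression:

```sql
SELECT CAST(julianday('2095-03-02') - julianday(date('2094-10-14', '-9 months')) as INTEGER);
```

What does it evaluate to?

Adding -9 months to 2094-10-14 gives 2094-01-14.
17 days remain in January 2094 after the 14th (31 − 14).
Full months from February 2094 through February 2095 contribute their day counts.
Then 2 days into March 2095.
Total: 17 + 28 + 31 + 30 + 31 + 30 + 31 + 31 + 30 + 31 + 30 + 31 + 31 + 28 + 2 = 412.

412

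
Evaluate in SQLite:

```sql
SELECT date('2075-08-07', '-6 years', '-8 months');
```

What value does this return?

Adding -6 years to 2075-08-07 gives 2069-08-07.
Adding -8 months to 2069-08-07 gives 2068-12-07.

2068-12-07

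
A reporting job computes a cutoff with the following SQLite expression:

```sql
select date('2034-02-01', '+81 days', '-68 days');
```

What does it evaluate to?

2034-02-14

Applying '+81 days' to 2034-02-01: counting 81 days forward gives 2034-04-23.
Applying '-68 days' to 2034-04-23: counting 68 days back gives 2034-02-14.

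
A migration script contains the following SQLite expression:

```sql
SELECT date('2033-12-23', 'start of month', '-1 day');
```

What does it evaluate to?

`start of month` rewinds 2033-12-23 to 2033-12-01.
Going back 1 day from 2033-12-01 reaches 2033-11-30 (last day of November, 30 days).

2033-11-30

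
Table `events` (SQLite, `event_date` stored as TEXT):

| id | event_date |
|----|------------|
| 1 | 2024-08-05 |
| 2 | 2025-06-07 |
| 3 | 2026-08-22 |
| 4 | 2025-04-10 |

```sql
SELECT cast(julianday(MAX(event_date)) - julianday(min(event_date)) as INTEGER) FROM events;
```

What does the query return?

747

MIN = 2024-08-05, MAX = 2026-08-22.
26 days remain in August 2024 after the 5th (31 − 5).
Full months from September 2024 through July 2026 contribute their day counts.
Then 22 days into August 2026.
Total: 26 + 30 + 31 + 30 + 31 + 31 + 28 + 31 + 30 + 31 + 30 + 31 + 31 + 30 + 31 + 30 + 31 + 31 + 28 + 31 + 30 + 31 + 30 + 31 + 22 = 747.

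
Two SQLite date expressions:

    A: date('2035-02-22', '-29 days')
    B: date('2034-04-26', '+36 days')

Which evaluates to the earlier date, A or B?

B

A = 2035-01-24.
B = 2034-06-01.
B is earlier.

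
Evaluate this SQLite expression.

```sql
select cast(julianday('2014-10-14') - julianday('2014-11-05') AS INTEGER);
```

17 days remain in October 2014 after the 14th (31 − 14).
Then 5 days into November 2014.
Total: 17 + 5 = 22.
The subtraction is earlier − later, so the result is −22 → -22.

-22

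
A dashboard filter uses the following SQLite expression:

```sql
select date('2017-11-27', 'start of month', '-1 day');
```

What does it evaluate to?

`start of month` rewinds 2017-11-27 to 2017-11-01.
Going back 1 day from 2017-11-01 reaches 2017-10-31 (last day of October, 31 days).

2017-10-31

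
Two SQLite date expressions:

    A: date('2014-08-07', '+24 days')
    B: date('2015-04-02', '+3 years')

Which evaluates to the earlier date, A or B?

A = 2014-08-31.
B = 2018-04-02.
A is earlier.

A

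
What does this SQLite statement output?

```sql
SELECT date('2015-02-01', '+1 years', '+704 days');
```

Adding +1 year to 2015-02-01 gives 2016-02-01.
Applying '+704 days' to 2016-02-01: counting 704 days forward gives 2018-01-05.

2018-01-05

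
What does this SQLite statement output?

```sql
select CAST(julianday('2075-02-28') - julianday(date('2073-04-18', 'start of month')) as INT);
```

`start of month` rewinds 2073-04-18 to 2073-04-01.
29 days remain in April 2073 after the 1st (30 − 1).
Full months from May 2073 through January 2075 contribute their day counts.
Then 28 days into February 2075.
Total: 29 + 31 + 30 + 31 + 31 + 30 + 31 + 30 + 31 + 31 + 28 + 31 + 30 + 31 + 30 + 31 + 31 + 30 + 31 + 30 + 31 + 31 + 28 = 698.

698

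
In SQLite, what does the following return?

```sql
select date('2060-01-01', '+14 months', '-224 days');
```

2060-07-20

Adding +14 months to 2060-01-01 gives 2061-03-01.
Applying '-224 days' to 2061-03-01: counting 224 days back gives 2060-07-20.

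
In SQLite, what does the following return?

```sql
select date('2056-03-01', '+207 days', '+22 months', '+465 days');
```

2059-11-01

Applying '+207 days' to 2056-03-01: counting 207 days forward gives 2056-09-24.
Adding +22 months to 2056-09-24 gives 2058-07-24.
Applying '+465 days' to 2058-07-24: counting 465 days forward gives 2059-11-01.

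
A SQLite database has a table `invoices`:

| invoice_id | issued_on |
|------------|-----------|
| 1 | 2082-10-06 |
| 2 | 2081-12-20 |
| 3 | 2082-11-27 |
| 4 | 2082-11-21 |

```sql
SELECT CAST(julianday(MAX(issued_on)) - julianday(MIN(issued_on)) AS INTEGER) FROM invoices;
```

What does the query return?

342

MIN = 2081-12-20, MAX = 2082-11-27.
11 days remain in December 2081 after the 20th (31 − 20).
Full months from January 2082 through October 2082 contribute their day counts.
Then 27 days into November 2082.
Total: 11 + 31 + 28 + 31 + 30 + 31 + 30 + 31 + 31 + 30 + 31 + 27 = 342.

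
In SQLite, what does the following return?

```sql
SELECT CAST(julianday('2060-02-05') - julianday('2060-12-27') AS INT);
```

24 days remain in February 2060 after the 5th (29 − 5).
Full months from March 2060 through November 2060 contribute their day counts.
Then 27 days into December 2060.
Total: 24 + 31 + 30 + 31 + 30 + 31 + 31 + 30 + 31 + 30 + 27 = 326.
The subtraction is earlier − later, so the result is −326 → -326.

-326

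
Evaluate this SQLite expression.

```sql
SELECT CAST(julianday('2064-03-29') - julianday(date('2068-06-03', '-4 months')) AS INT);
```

-1406

Adding -4 months to 2068-06-03 gives 2068-02-03.
2 days remain in March 2064 after the 29th (31 − 29).
Full months from April 2064 through January 2068 contribute their day counts.
Then 3 days into February 2068.
Total: 2 + 30 + 31 + 30 + 31 + 31 + 30 + 31 + 30 + 31 + 31 + 28 + 31 + 30 + 31 + 30 + 31 + 31 + 30 + 31 + 30 + 31 + 31 + 28 + 31 + 30 + 31 + 30 + 31 + 31 + 30 + 31 + 30 + 31 + 31 + 28 + 31 + 30 + 31 + 30 + 31 + 31 + 30 + 31 + 30 + 31 + 31 + 3 = 1406.
The subtraction is earlier − later, so the result is −1406 → -1406.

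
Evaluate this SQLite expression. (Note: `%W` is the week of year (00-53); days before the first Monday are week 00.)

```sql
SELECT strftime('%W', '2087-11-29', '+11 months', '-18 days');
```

41

First apply '+11 months', '-18 days': 2087-11-29 → 2088-10-11.
2088-10-11 is a Monday. SQLite's %W counts Mondays since the year started; the result is 41.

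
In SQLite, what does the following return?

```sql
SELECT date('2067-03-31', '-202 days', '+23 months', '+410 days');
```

2069-09-24

Applying '-202 days' to 2067-03-31: counting 202 days back gives 2066-09-10.
Adding +23 months to 2066-09-10 gives 2068-08-10.
Applying '+410 days' to 2068-08-10: counting 410 days forward gives 2069-09-24.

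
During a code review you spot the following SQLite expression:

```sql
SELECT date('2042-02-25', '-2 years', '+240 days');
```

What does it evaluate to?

2040-10-22

Adding -2 years to 2042-02-25 gives 2040-02-25.
Applying '+240 days' to 2040-02-25: counting 240 days forward gives 2040-10-22.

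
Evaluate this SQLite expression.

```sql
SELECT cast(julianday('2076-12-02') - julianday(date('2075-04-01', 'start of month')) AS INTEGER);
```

`start of month` rewinds 2075-04-01 to 2075-04-01.
29 days remain in April 2075 after the 1st (30 − 1).
Full months from May 2075 through November 2076 contribute their day counts.
Then 2 days into December 2076.
Total: 29 + 31 + 30 + 31 + 31 + 30 + 31 + 30 + 31 + 31 + 29 + 31 + 30 + 31 + 30 + 31 + 31 + 30 + 31 + 30 + 2 = 611.

611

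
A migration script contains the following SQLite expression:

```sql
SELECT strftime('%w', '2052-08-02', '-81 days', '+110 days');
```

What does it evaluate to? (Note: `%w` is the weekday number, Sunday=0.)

First apply '-81 days', '+110 days': 2052-08-02 → 2052-08-31.
2052-08-31 is a Saturday; with Sunday=0 that is 6.

6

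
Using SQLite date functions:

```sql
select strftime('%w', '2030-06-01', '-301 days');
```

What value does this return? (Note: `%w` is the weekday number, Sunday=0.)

First apply '-301 days': 2030-06-01 → 2029-08-04.
2029-08-04 is a Saturday; with Sunday=0 that is 6.

6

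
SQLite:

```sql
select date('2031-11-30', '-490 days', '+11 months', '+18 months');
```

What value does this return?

2032-12-28

Applying '-490 days' to 2031-11-30: counting 490 days back gives 2030-07-28.
Adding +11 months to 2030-07-28 gives 2031-06-28.
Adding +18 months to 2031-06-28 gives 2032-12-28.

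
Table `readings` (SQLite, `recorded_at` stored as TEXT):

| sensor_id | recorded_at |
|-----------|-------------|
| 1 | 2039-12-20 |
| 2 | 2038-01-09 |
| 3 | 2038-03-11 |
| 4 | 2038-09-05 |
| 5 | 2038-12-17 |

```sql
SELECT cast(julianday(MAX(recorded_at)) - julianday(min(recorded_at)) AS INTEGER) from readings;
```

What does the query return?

710

MIN = 2038-01-09, MAX = 2039-12-20.
22 days remain in January 2038 after the 9th (31 − 9).
Full months from February 2038 through November 2039 contribute their day counts.
Then 20 days into December 2039.
Total: 22 + 28 + 31 + 30 + 31 + 30 + 31 + 31 + 30 + 31 + 30 + 31 + 31 + 28 + 31 + 30 + 31 + 30 + 31 + 31 + 30 + 31 + 30 + 20 = 710.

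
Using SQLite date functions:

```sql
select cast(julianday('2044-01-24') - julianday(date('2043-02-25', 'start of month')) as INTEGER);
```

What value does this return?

`start of month` rewinds 2043-02-25 to 2043-02-01.
27 days remain in February 2043 after the 1st (28 − 1).
Full months from March 2043 through December 2043 contribute their day counts.
Then 24 days into January 2044.
Total: 27 + 31 + 30 + 31 + 30 + 31 + 31 + 30 + 31 + 30 + 31 + 24 = 357.

357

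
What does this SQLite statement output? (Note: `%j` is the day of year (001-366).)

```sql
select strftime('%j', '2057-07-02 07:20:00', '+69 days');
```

252

First apply '+69 days': 2057-07-02 07:20:00 → 2057-09-09 07:20:00.
Day-of-year for 2057-09-09: days since 2057-01-01 inclusive = 252, zero-padded to 252.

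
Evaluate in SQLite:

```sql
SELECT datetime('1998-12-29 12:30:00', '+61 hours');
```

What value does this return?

+61 hours from 1998-12-29 12:30:00 is 1999-01-01 01:30:00 (crosses midnight).

1999-01-01 01:30:00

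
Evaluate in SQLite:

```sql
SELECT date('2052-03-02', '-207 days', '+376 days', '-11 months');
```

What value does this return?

2051-09-18

Applying '-207 days' to 2052-03-02: counting 207 days back gives 2051-08-08.
Applying '+376 days' to 2051-08-08: counting 376 days forward gives 2052-08-18.
Adding -11 months to 2052-08-18 gives 2051-09-18.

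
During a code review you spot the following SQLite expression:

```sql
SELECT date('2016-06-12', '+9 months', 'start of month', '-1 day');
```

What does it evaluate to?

2017-02-28

Adding +9 months to 2016-06-12 gives 2017-03-12.
`start of month` rewinds 2017-03-12 to 2017-03-01.
Going back 1 day from 2017-03-01 reaches 2017-02-28 (last day of February, 28 days).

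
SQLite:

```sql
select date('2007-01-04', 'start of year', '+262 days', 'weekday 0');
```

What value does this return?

2007-09-23

`start of year` rewinds 2007-01-04 to 2007-01-01.
Applying '+262 days' to 2007-01-01: counting 262 days forward gives 2007-09-20.
`weekday 0` advances to the next Sunday; 2007-09-20 is a Thursday, so it moves forward to 2007-09-23.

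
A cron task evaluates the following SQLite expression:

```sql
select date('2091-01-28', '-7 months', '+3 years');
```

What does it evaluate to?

Adding -7 months to 2091-01-28 gives 2090-06-28.
Adding +3 years to 2090-06-28 gives 2093-06-28.

2093-06-28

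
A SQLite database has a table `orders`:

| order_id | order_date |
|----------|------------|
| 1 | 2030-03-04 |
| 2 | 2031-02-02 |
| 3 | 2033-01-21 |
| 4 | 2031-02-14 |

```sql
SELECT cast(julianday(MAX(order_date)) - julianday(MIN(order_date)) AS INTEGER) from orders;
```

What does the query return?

1054

MIN = 2030-03-04, MAX = 2033-01-21.
27 days remain in March 2030 after the 4th (31 − 4).
Full months from April 2030 through December 2032 contribute their day counts.
Then 21 days into January 2033.
Total: 27 + 30 + 31 + 30 + 31 + 31 + 30 + 31 + 30 + 31 + 31 + 28 + 31 + 30 + 31 + 30 + 31 + 31 + 30 + 31 + 30 + 31 + 31 + 29 + 31 + 30 + 31 + 30 + 31 + 31 + 30 + 31 + 30 + 31 + 21 = 1054.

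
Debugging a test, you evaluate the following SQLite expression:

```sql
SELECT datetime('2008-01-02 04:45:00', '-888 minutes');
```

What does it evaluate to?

888 minutes = 14h 48m; -888 minutes from 2008-01-02 04:45:00 is 2008-01-01 13:57:00 (crosses midnight).

2008-01-01 13:57:00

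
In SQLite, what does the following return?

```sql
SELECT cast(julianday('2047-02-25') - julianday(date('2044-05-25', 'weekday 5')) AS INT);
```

1004

`weekday 5` advances to the next Friday; 2044-05-25 is a Wednesday, so it moves forward to 2044-05-27.
4 days remain in May 2044 after the 27th (31 − 27).
Full months from June 2044 through January 2047 contribute their day counts.
Then 25 days into February 2047.
Total: 4 + 30 + 31 + 31 + 30 + 31 + 30 + 31 + 31 + 28 + 31 + 30 + 31 + 30 + 31 + 31 + 30 + 31 + 30 + 31 + 31 + 28 + 31 + 30 + 31 + 30 + 31 + 31 + 30 + 31 + 30 + 31 + 31 + 25 = 1004.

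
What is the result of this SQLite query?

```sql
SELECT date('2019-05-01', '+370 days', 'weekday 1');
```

2020-05-11

Applying '+370 days' to 2019-05-01: counting 370 days forward gives 2020-05-05.
`weekday 1` advances to the next Monday; 2020-05-05 is a Tuesday, so it moves forward to 2020-05-11.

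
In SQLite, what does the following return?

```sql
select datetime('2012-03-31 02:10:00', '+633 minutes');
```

633 minutes = 10h 33m; +633 minutes from 2012-03-31 02:10:00 is 2012-03-31 12:43:00.

2012-03-31 12:43:00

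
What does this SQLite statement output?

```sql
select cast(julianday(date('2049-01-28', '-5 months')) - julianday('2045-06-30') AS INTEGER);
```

Adding -5 months to 2049-01-28 gives 2048-08-28.
0 days remain in June 2045 after the 30th (30 − 30).
Full months from July 2045 through July 2048 contribute their day counts.
Then 28 days into August 2048.
Total: 0 + 31 + 31 + 30 + 31 + 30 + 31 + 31 + 28 + 31 + 30 + 31 + 30 + 31 + 31 + 30 + 31 + 30 + 31 + 31 + 28 + 31 + 30 + 31 + 30 + 31 + 31 + 30 + 31 + 30 + 31 + 31 + 29 + 31 + 30 + 31 + 30 + 31 + 28 = 1155.

1155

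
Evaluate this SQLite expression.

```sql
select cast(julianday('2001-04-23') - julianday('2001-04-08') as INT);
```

Both dates are in April 2001: 23 − 8 = 15.

15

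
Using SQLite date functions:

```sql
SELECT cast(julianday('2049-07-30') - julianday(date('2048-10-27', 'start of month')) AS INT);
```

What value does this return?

`start of month` rewinds 2048-10-27 to 2048-10-01.
30 days remain in October 2048 after the 1st (31 − 1).
Full months from November 2048 through June 2049 contribute their day counts.
Then 30 days into July 2049.
Total: 30 + 30 + 31 + 31 + 28 + 31 + 30 + 31 + 30 + 30 = 302.

302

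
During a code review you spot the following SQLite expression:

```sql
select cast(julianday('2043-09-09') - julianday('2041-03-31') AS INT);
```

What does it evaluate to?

0 days remain in March 2041 after the 31st (31 − 31).
Full months from April 2041 through August 2043 contribute their day counts.
Then 9 days into September 2043.
Total: 0 + 30 + 31 + 30 + 31 + 31 + 30 + 31 + 30 + 31 + 31 + 28 + 31 + 30 + 31 + 30 + 31 + 31 + 30 + 31 + 30 + 31 + 31 + 28 + 31 + 30 + 31 + 30 + 31 + 31 + 9 = 892.

892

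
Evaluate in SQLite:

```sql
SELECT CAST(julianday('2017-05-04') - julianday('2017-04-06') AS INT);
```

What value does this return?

28

24 days remain in April 2017 after the 6th (30 − 6).
Then 4 days into May 2017.
Total: 24 + 4 = 28.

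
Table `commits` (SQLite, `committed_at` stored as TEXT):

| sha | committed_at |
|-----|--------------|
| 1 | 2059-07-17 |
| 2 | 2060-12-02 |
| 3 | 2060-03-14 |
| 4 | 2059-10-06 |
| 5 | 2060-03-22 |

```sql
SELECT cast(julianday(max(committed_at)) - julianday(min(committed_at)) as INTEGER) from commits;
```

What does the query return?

504

MIN = 2059-07-17, MAX = 2060-12-02.
14 days remain in July 2059 after the 17th (31 − 17).
Full months from August 2059 through November 2060 contribute their day counts.
Then 2 days into December 2060.
Total: 14 + 31 + 30 + 31 + 30 + 31 + 31 + 29 + 31 + 30 + 31 + 30 + 31 + 31 + 30 + 31 + 30 + 2 = 504.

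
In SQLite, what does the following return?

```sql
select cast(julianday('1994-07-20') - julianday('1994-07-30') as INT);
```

-10

Both dates are in July 1994: 30 − 20 = 10.
The subtraction is earlier − later, so the result is −10 → -10.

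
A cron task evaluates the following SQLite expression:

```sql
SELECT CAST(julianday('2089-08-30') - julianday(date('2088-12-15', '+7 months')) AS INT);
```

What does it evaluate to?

46

Adding +7 months to 2088-12-15 gives 2089-07-15.
16 days remain in July 2089 after the 15th (31 − 15).
Then 30 days into August 2089.
Total: 16 + 30 = 46.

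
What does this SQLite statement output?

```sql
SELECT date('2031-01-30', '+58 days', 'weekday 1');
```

2031-03-31

Applying '+58 days' to 2031-01-30: counting 58 days forward gives 2031-03-29.
`weekday 1` advances to the next Monday; 2031-03-29 is a Saturday, so it moves forward to 2031-03-31.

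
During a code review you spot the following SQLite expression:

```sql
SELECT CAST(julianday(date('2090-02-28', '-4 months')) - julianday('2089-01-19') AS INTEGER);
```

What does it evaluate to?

Adding -4 months to 2090-02-28 gives 2089-10-28.
12 days remain in January 2089 after the 19th (31 − 19).
Full months from February 2089 through September 2089 contribute their day counts.
Then 28 days into October 2089.
Total: 12 + 28 + 31 + 30 + 31 + 30 + 31 + 31 + 30 + 28 = 282.

282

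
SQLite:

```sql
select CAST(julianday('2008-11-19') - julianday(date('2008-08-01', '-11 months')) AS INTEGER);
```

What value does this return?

445

Adding -11 months to 2008-08-01 gives 2007-09-01.
29 days remain in September 2007 after the 1st (30 − 1).
Full months from October 2007 through October 2008 contribute their day counts.
Then 19 days into November 2008.
Total: 29 + 31 + 30 + 31 + 31 + 29 + 31 + 30 + 31 + 30 + 31 + 31 + 30 + 31 + 19 = 445.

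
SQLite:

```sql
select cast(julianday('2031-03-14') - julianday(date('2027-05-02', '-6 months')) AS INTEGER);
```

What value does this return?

Adding -6 months to 2027-05-02 gives 2026-11-02.
28 days remain in November 2026 after the 2nd (30 − 2).
Full months from December 2026 through February 2031 contribute their day counts.
Then 14 days into March 2031.
Total: 28 + 31 + 31 + 28 + 31 + 30 + 31 + 30 + 31 + 31 + 30 + 31 + 30 + 31 + 31 + 29 + 31 + 30 + 31 + 30 + 31 + 31 + 30 + 31 + 30 + 31 + 31 + 28 + 31 + 30 + 31 + 30 + 31 + 31 + 30 + 31 + 30 + 31 + 31 + 28 + 31 + 30 + 31 + 30 + 31 + 31 + 30 + 31 + 30 + 31 + 31 + 28 + 14 = 1593.

1593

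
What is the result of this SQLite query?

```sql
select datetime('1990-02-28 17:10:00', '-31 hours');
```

-31 hours from 1990-02-28 17:10:00 is 1990-02-27 10:10:00 (crosses midnight).

1990-02-27 10:10:00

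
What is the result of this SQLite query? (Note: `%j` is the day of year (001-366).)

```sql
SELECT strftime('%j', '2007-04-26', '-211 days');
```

First apply '-211 days': 2007-04-26 → 2006-09-27.
Day-of-year for 2006-09-27: days since 2006-01-01 inclusive = 270, zero-padded to 270.

270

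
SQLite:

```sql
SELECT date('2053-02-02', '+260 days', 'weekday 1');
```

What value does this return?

Applying '+260 days' to 2053-02-02: counting 260 days forward gives 2053-10-20.
`weekday 1` advances to the next Monday; 2053-10-20 is already a Monday, so it stays at 2053-10-20.

2053-10-20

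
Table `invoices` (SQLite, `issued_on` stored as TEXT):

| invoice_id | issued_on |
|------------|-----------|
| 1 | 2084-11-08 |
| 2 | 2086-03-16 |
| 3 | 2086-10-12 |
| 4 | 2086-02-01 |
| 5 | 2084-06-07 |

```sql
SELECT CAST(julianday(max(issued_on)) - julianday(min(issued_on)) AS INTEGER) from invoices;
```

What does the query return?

857

MIN = 2084-06-07, MAX = 2086-10-12.
23 days remain in June 2084 after the 7th (30 − 7).
Full months from July 2084 through September 2086 contribute their day counts.
Then 12 days into October 2086.
Total: 23 + 31 + 31 + 30 + 31 + 30 + 31 + 31 + 28 + 31 + 30 + 31 + 30 + 31 + 31 + 30 + 31 + 30 + 31 + 31 + 28 + 31 + 30 + 31 + 30 + 31 + 31 + 30 + 12 = 857.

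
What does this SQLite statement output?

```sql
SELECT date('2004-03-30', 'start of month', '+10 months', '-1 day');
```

2004-12-31

`start of month` rewinds 2004-03-30 to 2004-03-01.
Adding +10 months to 2004-03-01 gives 2005-01-01.
Going back 1 day from 2005-01-01 reaches 2004-12-31 (last day of December, 31 days).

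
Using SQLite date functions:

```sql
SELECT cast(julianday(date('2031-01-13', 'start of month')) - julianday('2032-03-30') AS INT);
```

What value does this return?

`start of month` rewinds 2031-01-13 to 2031-01-01.
30 days remain in January 2031 after the 1st (31 − 1).
Full months from February 2031 through February 2032 contribute their day counts.
Then 30 days into March 2032.
Total: 30 + 28 + 31 + 30 + 31 + 30 + 31 + 31 + 30 + 31 + 30 + 31 + 31 + 29 + 30 = 454.
The subtraction is earlier − later, so the result is −454 → -454.

-454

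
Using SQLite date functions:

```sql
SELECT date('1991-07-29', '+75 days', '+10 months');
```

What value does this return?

Applying '+75 days' to 1991-07-29: counting 75 days forward gives 1991-10-12.
Adding +10 months to 1991-10-12 gives 1992-08-12.

1992-08-12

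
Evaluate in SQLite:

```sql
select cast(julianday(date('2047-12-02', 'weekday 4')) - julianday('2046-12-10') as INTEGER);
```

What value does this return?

`weekday 4` advances to the next Thursday; 2047-12-02 is a Monday, so it moves forward to 2047-12-05.
21 days remain in December 2046 after the 10th (31 − 10).
Full months from January 2047 through November 2047 contribute their day counts.
Then 5 days into December 2047.
Total: 21 + 31 + 28 + 31 + 30 + 31 + 30 + 31 + 31 + 30 + 31 + 30 + 5 = 360.

360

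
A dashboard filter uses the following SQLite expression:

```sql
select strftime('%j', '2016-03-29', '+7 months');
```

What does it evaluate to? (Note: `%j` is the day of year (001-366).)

First apply '+7 months': 2016-03-29 → 2016-10-29.
Day-of-year for 2016-10-29: days since 2016-01-01 inclusive = 303, zero-padded to 303.

303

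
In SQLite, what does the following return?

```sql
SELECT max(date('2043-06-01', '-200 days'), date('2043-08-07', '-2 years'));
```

date('2043-06-01', '-200 days') → 2042-11-13.
date('2043-08-07', '-2 years') → 2041-08-07.
Later of the two is 2042-11-13.

2042-11-13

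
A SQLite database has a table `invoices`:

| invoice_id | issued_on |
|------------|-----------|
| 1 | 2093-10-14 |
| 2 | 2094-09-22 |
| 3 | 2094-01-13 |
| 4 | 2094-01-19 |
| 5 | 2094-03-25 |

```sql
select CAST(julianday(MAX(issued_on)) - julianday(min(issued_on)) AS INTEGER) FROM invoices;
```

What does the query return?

MIN = 2093-10-14, MAX = 2094-09-22.
17 days remain in October 2093 after the 14th (31 − 14).
Full months from November 2093 through August 2094 contribute their day counts.
Then 22 days into September 2094.
Total: 17 + 30 + 31 + 31 + 28 + 31 + 30 + 31 + 30 + 31 + 31 + 22 = 343.

343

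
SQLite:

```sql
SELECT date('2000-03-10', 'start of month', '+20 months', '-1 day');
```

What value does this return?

2001-10-31

`start of month` rewinds 2000-03-10 to 2000-03-01.
Adding +20 months to 2000-03-01 gives 2001-11-01.
Going back 1 day from 2001-11-01 reaches 2001-10-31 (last day of October, 31 days).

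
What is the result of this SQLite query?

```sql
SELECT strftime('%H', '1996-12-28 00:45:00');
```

`%H` extracts the 2-digit hour (00-23): 00.

00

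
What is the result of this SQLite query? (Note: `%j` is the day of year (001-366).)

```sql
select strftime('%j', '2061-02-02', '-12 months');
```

033

First apply '-12 months': 2061-02-02 → 2060-02-02.
Day-of-year for 2060-02-02: days since 2060-01-01 inclusive = 33, zero-padded to 033.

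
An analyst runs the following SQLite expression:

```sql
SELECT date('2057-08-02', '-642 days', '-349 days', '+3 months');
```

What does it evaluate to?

Applying '-642 days' to 2057-08-02: counting 642 days back gives 2055-10-30.
Applying '-349 days' to 2055-10-30: counting 349 days back gives 2054-11-15.
Adding +3 months to 2054-11-15 gives 2055-02-15.

2055-02-15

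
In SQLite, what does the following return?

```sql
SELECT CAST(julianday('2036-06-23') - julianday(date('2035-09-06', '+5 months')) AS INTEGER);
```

138

Adding +5 months to 2035-09-06 gives 2036-02-06.
23 days remain in February 2036 after the 6th (29 − 6).
March 2036: 31 days.
April 2036: 30 days.
May 2036: 31 days.
Then 23 days into June 2036.
Total: 23 + 31 + 30 + 31 + 23 = 138.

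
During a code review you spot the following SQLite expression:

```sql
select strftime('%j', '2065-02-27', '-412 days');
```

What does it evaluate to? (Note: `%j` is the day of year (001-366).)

First apply '-412 days': 2065-02-27 → 2064-01-12.
Day-of-year for 2064-01-12: days since 2064-01-01 inclusive = 12, zero-padded to 012.

012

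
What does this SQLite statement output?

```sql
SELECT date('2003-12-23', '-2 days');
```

2003-12-21

Going back 2 days within December lands on 2003-12-21.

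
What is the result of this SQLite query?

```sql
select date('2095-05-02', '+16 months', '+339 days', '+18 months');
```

2099-02-07

Adding +16 months to 2095-05-02 gives 2096-09-02.
Applying '+339 days' to 2096-09-02: counting 339 days forward gives 2097-08-07.
Adding +18 months to 2097-08-07 gives 2099-02-07.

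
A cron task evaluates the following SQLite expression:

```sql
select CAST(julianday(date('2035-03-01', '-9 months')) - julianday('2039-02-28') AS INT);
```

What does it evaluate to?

Adding -9 months to 2035-03-01 gives 2034-06-01.
29 days remain in June 2034 after the 1st (30 − 1).
Full months from July 2034 through January 2039 contribute their day counts.
Then 28 days into February 2039.
Total: 29 + 31 + 31 + 30 + 31 + 30 + 31 + 31 + 28 + 31 + 30 + 31 + 30 + 31 + 31 + 30 + 31 + 30 + 31 + 31 + 29 + 31 + 30 + 31 + 30 + 31 + 31 + 30 + 31 + 30 + 31 + 31 + 28 + 31 + 30 + 31 + 30 + 31 + 31 + 30 + 31 + 30 + 31 + 31 + 28 + 31 + 30 + 31 + 30 + 31 + 31 + 30 + 31 + 30 + 31 + 31 + 28 = 1733.
The subtraction is earlier − later, so the result is −1733 → -1733.

-1733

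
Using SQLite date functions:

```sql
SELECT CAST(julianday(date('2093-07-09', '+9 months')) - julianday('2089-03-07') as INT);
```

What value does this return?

1859

Adding +9 months to 2093-07-09 gives 2094-04-09.
24 days remain in March 2089 after the 7th (31 − 7).
Full months from April 2089 through March 2094 contribute their day counts.
Then 9 days into April 2094.
Total: 24 + 30 + 31 + 30 + 31 + 31 + 30 + 31 + 30 + 31 + 31 + 28 + 31 + 30 + 31 + 30 + 31 + 31 + 30 + 31 + 30 + 31 + 31 + 28 + 31 + 30 + 31 + 30 + 31 + 31 + 30 + 31 + 30 + 31 + 31 + 29 + 31 + 30 + 31 + 30 + 31 + 31 + 30 + 31 + 30 + 31 + 31 + 28 + 31 + 30 + 31 + 30 + 31 + 31 + 30 + 31 + 30 + 31 + 31 + 28 + 31 + 9 = 1859.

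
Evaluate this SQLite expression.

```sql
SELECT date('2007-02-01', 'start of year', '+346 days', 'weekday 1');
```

2007-12-17

`start of year` rewinds 2007-02-01 to 2007-01-01.
Applying '+346 days' to 2007-01-01: counting 346 days forward gives 2007-12-13.
`weekday 1` advances to the next Monday; 2007-12-13 is a Thursday, so it moves forward to 2007-12-17.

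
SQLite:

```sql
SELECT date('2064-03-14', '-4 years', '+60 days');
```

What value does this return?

Adding -4 years to 2064-03-14 gives 2060-03-14.
Applying '+60 days' to 2060-03-14: counting 60 days forward gives 2060-05-13.

2060-05-13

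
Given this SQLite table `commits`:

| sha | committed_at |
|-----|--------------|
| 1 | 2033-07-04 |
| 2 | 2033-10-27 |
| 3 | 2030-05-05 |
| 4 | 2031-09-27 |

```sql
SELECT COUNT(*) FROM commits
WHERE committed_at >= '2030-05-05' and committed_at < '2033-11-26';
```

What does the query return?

Rows in [2030-05-05, 2033-11-26): 2033-07-04, 2033-10-27, 2030-05-05, 2031-09-27 → 4 rows.

4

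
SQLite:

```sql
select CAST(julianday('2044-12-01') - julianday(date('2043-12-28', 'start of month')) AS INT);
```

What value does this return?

366

`start of month` rewinds 2043-12-28 to 2043-12-01.
30 days remain in December 2043 after the 1st (31 − 1).
Full months from January 2044 through November 2044 contribute their day counts.
Then 1 day into December 2044.
Total: 30 + 31 + 29 + 31 + 30 + 31 + 30 + 31 + 31 + 30 + 31 + 30 + 1 = 366.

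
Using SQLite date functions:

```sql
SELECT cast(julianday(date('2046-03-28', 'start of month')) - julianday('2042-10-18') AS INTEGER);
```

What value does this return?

`start of month` rewinds 2046-03-28 to 2046-03-01.
13 days remain in October 2042 after the 18th (31 − 18).
Full months from November 2042 through February 2046 contribute their day counts.
Then 1 day into March 2046.
Total: 13 + 30 + 31 + 31 + 28 + 31 + 30 + 31 + 30 + 31 + 31 + 30 + 31 + 30 + 31 + 31 + 29 + 31 + 30 + 31 + 30 + 31 + 31 + 30 + 31 + 30 + 31 + 31 + 28 + 31 + 30 + 31 + 30 + 31 + 31 + 30 + 31 + 30 + 31 + 31 + 28 + 1 = 1230.

1230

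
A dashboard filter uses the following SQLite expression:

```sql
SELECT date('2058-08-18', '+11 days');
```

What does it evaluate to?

Advancing 11 more days within August lands on 2058-08-29.

2058-08-29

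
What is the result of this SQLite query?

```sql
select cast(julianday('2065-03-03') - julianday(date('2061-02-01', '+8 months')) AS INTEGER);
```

1249

Adding +8 months to 2061-02-01 gives 2061-10-01.
30 days remain in October 2061 after the 1st (31 − 1).
Full months from November 2061 through February 2065 contribute their day counts.
Then 3 days into March 2065.
Total: 30 + 30 + 31 + 31 + 28 + 31 + 30 + 31 + 30 + 31 + 31 + 30 + 31 + 30 + 31 + 31 + 28 + 31 + 30 + 31 + 30 + 31 + 31 + 30 + 31 + 30 + 31 + 31 + 29 + 31 + 30 + 31 + 30 + 31 + 31 + 30 + 31 + 30 + 31 + 31 + 28 + 3 = 1249.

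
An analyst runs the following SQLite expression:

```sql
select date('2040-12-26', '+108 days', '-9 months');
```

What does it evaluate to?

Applying '+108 days' to 2040-12-26: counting 108 days forward gives 2041-04-13.
Adding -9 months to 2041-04-13 gives 2040-07-13.

2040-07-13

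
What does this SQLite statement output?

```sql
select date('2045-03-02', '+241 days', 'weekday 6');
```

2045-11-04

Applying '+241 days' to 2045-03-02: counting 241 days forward gives 2045-10-29.
`weekday 6` advances to the next Saturday; 2045-10-29 is a Sunday, so it moves forward to 2045-11-04.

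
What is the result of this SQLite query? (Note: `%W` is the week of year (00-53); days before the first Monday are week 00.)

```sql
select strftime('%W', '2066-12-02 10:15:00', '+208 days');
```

26

First apply '+208 days': 2066-12-02 10:15:00 → 2067-06-28 10:15:00.
2067-06-28 is a Tuesday. SQLite's %W counts Mondays since the year started; the result is 26.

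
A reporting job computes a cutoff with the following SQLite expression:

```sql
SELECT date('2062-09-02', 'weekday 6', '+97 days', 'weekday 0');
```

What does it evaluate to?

2062-12-10

`weekday 6` advances to the next Saturday; 2062-09-02 is already a Saturday, so it stays at 2062-09-02.
Applying '+97 days' to 2062-09-02: counting 97 days forward gives 2062-12-08.
`weekday 0` advances to the next Sunday; 2062-12-08 is a Friday, so it moves forward to 2062-12-10.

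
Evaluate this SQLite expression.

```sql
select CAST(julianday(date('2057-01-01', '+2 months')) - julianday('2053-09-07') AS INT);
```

1271

Adding +2 months to 2057-01-01 gives 2057-03-01.
23 days remain in September 2053 after the 7th (30 − 7).
Full months from October 2053 through February 2057 contribute their day counts.
Then 1 day into March 2057.
Total: 23 + 31 + 30 + 31 + 31 + 28 + 31 + 30 + 31 + 30 + 31 + 31 + 30 + 31 + 30 + 31 + 31 + 28 + 31 + 30 + 31 + 30 + 31 + 31 + 30 + 31 + 30 + 31 + 31 + 29 + 31 + 30 + 31 + 30 + 31 + 31 + 30 + 31 + 30 + 31 + 31 + 28 + 1 = 1271.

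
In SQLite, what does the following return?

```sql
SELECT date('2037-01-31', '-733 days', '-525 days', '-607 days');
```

Applying '-733 days' to 2037-01-31: counting 733 days back gives 2035-01-29.
Applying '-525 days' to 2035-01-29: counting 525 days back gives 2033-08-22.
Applying '-607 days' to 2033-08-22: counting 607 days back gives 2031-12-24.

2031-12-24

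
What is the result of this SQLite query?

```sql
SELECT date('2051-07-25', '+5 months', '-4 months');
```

2051-08-25

Adding +5 months to 2051-07-25 gives 2051-12-25.
Adding -4 months to 2051-12-25 gives 2051-08-25.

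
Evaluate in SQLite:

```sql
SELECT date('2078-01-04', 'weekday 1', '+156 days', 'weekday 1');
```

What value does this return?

2078-06-20

`weekday 1` advances to the next Monday; 2078-01-04 is a Tuesday, so it moves forward to 2078-01-10.
Applying '+156 days' to 2078-01-10: counting 156 days forward gives 2078-06-15.
`weekday 1` advances to the next Monday; 2078-06-15 is a Wednesday, so it moves forward to 2078-06-20.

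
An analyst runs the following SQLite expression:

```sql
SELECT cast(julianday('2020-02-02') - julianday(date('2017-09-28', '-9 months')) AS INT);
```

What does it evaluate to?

Adding -9 months to 2017-09-28 gives 2016-12-28.
3 days remain in December 2016 after the 28th (31 − 28).
Full months from January 2017 through January 2020 contribute their day counts.
Then 2 days into February 2020.
Total: 3 + 31 + 28 + 31 + 30 + 31 + 30 + 31 + 31 + 30 + 31 + 30 + 31 + 31 + 28 + 31 + 30 + 31 + 30 + 31 + 31 + 30 + 31 + 30 + 31 + 31 + 28 + 31 + 30 + 31 + 30 + 31 + 31 + 30 + 31 + 30 + 31 + 31 + 2 = 1131.

1131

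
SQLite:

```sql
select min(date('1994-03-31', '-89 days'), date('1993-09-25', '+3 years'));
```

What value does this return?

1994-01-01

date('1994-03-31', '-89 days') → 1994-01-01.
date('1993-09-25', '+3 years') → 1996-09-25.
Earlier of the two is 1994-01-01.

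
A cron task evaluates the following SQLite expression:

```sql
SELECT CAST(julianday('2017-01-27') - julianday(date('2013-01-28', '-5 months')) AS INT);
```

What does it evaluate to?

1613

Adding -5 months to 2013-01-28 gives 2012-08-28.
3 days remain in August 2012 after the 28th (31 − 28).
Full months from September 2012 through December 2016 contribute their day counts.
Then 27 days into January 2017.
Total: 3 + 30 + 31 + 30 + 31 + 31 + 28 + 31 + 30 + 31 + 30 + 31 + 31 + 30 + 31 + 30 + 31 + 31 + 28 + 31 + 30 + 31 + 30 + 31 + 31 + 30 + 31 + 30 + 31 + 31 + 28 + 31 + 30 + 31 + 30 + 31 + 31 + 30 + 31 + 30 + 31 + 31 + 29 + 31 + 30 + 31 + 30 + 31 + 31 + 30 + 31 + 30 + 31 + 27 = 1613.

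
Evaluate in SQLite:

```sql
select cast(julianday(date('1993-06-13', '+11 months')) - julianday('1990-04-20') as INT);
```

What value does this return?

1484

Adding +11 months to 1993-06-13 gives 1994-05-13.
10 days remain in April 1990 after the 20th (30 − 20).
Full months from May 1990 through April 1994 contribute their day counts.
Then 13 days into May 1994.
Total: 10 + 31 + 30 + 31 + 31 + 30 + 31 + 30 + 31 + 31 + 28 + 31 + 30 + 31 + 30 + 31 + 31 + 30 + 31 + 30 + 31 + 31 + 29 + 31 + 30 + 31 + 30 + 31 + 31 + 30 + 31 + 30 + 31 + 31 + 28 + 31 + 30 + 31 + 30 + 31 + 31 + 30 + 31 + 30 + 31 + 31 + 28 + 31 + 30 + 13 = 1484.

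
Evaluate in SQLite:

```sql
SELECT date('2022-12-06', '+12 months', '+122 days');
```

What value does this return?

Adding +12 months to 2022-12-06 gives 2023-12-06.
Applying '+122 days' to 2023-12-06: counting 122 days forward gives 2024-04-06.

2024-04-06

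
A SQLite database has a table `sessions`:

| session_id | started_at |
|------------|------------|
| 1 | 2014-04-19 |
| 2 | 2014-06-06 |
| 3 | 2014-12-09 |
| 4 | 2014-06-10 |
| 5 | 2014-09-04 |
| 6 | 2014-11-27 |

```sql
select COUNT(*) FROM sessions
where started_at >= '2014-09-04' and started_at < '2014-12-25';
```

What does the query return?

3

Rows in [2014-09-04, 2014-12-25): 2014-12-09, 2014-09-04, 2014-11-27 → 3 rows.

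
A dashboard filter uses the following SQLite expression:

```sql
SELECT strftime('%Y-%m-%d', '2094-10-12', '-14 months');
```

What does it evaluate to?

First apply '-14 months': 2094-10-12 → 2093-08-12.
`%Y-%m-%d` extracts the ISO date: 2093-08-12.

2093-08-12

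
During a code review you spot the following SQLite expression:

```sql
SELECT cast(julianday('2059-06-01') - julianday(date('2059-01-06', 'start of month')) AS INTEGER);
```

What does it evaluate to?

151

`start of month` rewinds 2059-01-06 to 2059-01-01.
30 days remain in January 2059 after the 1st (31 − 1).
February 2059: 28 days.
March 2059: 31 days.
April 2059: 30 days.
May 2059: 31 days.
Then 1 day into June 2059.
Total: 30 + 28 + 31 + 30 + 31 + 1 = 151.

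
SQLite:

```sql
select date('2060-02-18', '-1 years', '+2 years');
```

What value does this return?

2061-02-18

Adding -1 year to 2060-02-18 gives 2059-02-18.
Adding +2 years to 2059-02-18 gives 2061-02-18.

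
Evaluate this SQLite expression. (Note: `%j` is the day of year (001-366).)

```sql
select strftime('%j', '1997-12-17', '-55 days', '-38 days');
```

First apply '-55 days', '-38 days': 1997-12-17 → 1997-09-15.
Day-of-year for 1997-09-15: days since 1997-01-01 inclusive = 258, zero-padded to 258.

258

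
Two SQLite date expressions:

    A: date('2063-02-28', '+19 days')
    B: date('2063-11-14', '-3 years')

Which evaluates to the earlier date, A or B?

A = 2063-03-19.
B = 2060-11-14.
B is earlier.

B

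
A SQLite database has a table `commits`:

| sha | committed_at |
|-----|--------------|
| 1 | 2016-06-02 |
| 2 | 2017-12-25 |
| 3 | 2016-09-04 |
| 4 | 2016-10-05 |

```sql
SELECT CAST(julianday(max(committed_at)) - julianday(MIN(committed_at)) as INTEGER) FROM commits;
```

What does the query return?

MIN = 2016-06-02, MAX = 2017-12-25.
28 days remain in June 2016 after the 2nd (30 − 2).
Full months from July 2016 through November 2017 contribute their day counts.
Then 25 days into December 2017.
Total: 28 + 31 + 31 + 30 + 31 + 30 + 31 + 31 + 28 + 31 + 30 + 31 + 30 + 31 + 31 + 30 + 31 + 30 + 25 = 571.

571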